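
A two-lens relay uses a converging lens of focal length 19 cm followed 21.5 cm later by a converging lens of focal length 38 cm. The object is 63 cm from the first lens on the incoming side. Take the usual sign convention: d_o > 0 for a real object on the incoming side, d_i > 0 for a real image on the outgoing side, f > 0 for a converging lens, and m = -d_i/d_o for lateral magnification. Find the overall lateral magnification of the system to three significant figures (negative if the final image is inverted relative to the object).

-0.375

Applying the thin-lens equation to the first lens, 1/19 = 1/63 + 1/d_i1, which gives d_i1 = 27.205 cm.
Its lateral magnification is m_1 = -d_i1/d_o1 = -(27.205)/63 = -0.4318.
Since 27.205 cm > 21.5 cm, the first image lies past the second lens and serves as a virtual object: d_o2 = L - d_i1 = -5.705 cm.
Applying the thin-lens equation again with f_2 = 38 cm and d_o2 = -5.705 cm gives d_i2 = 4.960 cm.
m_2 = -(4.960)/(-5.705) = 0.8695.
Total m = m_1 x m_2 = (-0.4318)(0.8695) = -0.3755.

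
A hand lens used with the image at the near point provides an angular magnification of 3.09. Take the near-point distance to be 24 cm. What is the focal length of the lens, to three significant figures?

For the image at the near point, M = 1 + D/f.
f = D/(M - 1) = 24/(3.09 - 1) = 11.483 cm.

11.5 cm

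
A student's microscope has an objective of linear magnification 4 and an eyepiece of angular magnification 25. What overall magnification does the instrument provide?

100

The overall magnification of a compound microscope is the product of the objective and eyepiece magnifications:
M = M_obj x M_eye = 4 x 25 = 100.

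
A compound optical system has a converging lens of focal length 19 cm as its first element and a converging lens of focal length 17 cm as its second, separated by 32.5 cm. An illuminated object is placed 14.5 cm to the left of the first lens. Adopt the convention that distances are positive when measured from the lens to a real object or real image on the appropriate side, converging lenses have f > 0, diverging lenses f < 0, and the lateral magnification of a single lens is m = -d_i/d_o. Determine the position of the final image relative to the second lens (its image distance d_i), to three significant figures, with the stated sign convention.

First lens: d_i1 = 1/(1/19 - 1/14.5) = -61.222 cm.
The intermediate image is virtual, 61.222 cm to the left of lens 1, so d_o2 = L - d_i1 = 32.5 - (-61.222) = 93.722 cm.
Second lens: d_i2 = 1/(1/17 - 1/(93.722)) = 20.767 cm.

20.8 cm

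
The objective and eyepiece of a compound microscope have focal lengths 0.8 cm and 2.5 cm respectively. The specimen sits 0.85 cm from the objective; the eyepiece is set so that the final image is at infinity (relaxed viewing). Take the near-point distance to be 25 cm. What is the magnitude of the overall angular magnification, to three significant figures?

160

Objective: 1/d_i = 1/f_obj - 1/d_o = 1/0.8 - 1/0.85 = 0.07353 cm^-1, so d_i = 13.600 cm.
m_obj = -d_i/d_o = -13.600/0.85 = -16.000.
Eyepiece angular magnification (image at infinity): M_eye = D/f_e = 25/2.5 = 10.000.
Overall M = m_obj x M_eye = (-16.000)(10.000) = -160.00.
|M| = 160.00.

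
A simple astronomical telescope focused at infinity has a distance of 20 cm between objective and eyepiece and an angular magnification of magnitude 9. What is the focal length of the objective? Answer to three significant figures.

18.0 cm

In normal adjustment the tube length equals f_obj + f_eye and |M| = f_obj/f_eye.
So f_obj = 9 f_eye and 9 f_eye + f_eye = 20 cm, giving f_eye = 20/10 = 2.000 cm and f_obj = 18.000 cm.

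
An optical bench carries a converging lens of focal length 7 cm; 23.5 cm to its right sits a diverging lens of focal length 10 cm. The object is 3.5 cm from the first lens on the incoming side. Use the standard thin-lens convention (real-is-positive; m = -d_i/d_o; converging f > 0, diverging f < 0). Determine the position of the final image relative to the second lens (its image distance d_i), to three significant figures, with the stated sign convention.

First lens: d_i1 = 1/(1/7 - 1/3.5) = -7.000 cm.
With d_i1 < 0 the first image is virtual and lies on the object side; the object distance for lens 2 is d_o2 = 23.5 - (-7.000) = 30.500 cm.
Second lens: d_i2 = 1/(1/(-10) - 1/(30.500)) = -7.531 cm.

-7.53 cm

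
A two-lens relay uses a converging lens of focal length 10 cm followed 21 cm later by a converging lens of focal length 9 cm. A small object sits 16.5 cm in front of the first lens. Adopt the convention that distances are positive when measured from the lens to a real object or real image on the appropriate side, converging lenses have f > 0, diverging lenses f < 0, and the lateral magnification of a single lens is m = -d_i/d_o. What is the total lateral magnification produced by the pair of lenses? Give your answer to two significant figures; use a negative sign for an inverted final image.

-1.0

First lens: d_i1 = 1/(1/10 - 1/16.5) = 25.385 cm.
m_1 = -(25.385)/16.5 = -1.5385.
This image would form 25.385 cm past lens 1, i.e. 4.385 cm beyond lens 2, so it is a virtual object for lens 2: d_o2 = 21 - 25.385 = -4.385 cm.
Second lens: d_i2 = 1/(1/9 - 1/(-4.385)) = 2.948 cm.
m_2 = -(2.948)/(-4.385) = 0.6724.
Overall magnification: m = m_1 m_2 = -1.0345.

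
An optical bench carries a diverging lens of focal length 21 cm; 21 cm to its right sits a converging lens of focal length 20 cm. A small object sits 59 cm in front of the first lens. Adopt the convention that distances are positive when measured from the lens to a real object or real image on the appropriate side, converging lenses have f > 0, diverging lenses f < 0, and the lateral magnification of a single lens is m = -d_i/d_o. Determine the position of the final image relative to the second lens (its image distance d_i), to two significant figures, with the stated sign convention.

Lens 1: 1/d_i1 = 1/f_1 - 1/d_o1 = 1/(-21) - 1/59 = -0.06457 cm^-1, so d_i1 = -15.488 cm.
With d_i1 < 0 the first image is virtual and lies on the object side; the object distance for lens 2 is d_o2 = 21 - (-15.488) = 36.487 cm.
Lens 2: 1/d_i2 = 1/f_2 - 1/d_o2 = 1/20 - 1/(36.487) = 0.02259 cm^-1, so d_i2 = 44.261 cm.

44 cm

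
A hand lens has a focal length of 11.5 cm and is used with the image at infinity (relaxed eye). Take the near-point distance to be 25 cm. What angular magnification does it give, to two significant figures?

2.2

M = D/f = 25/11.5 = 2.174.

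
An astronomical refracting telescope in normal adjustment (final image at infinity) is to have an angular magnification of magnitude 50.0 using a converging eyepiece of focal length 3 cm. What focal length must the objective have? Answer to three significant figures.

|M| = f_obj/|f_eye|, so f_obj = |M| x |f_eye| = 50.0 x 3 = 150.000 cm.

150 cm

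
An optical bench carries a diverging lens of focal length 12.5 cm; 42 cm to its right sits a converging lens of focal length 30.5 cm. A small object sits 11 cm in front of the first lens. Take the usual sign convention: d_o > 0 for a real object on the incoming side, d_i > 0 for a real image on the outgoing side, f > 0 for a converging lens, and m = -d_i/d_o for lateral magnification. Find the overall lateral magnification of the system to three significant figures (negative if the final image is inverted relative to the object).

Lens 1: 1/d_i1 = 1/f_1 - 1/d_o1 = 1/(-12.5) - 1/11 = -0.17091 cm^-1, so d_i1 = -5.851 cm.
m_1 = -(-5.851)/11 = 0.5319.
With d_i1 < 0 the first image is virtual and lies on the object side; the object distance for lens 2 is d_o2 = 42 - (-5.851) = 47.851 cm.
Lens 2: 1/d_i2 = 1/f_2 - 1/d_o2 = 1/30.5 - 1/(47.851) = 0.01189 cm^-1, so d_i2 = 84.113 cm.
m_2 = -(84.113)/(47.851) = -1.7578.
The system's lateral magnification is m_1 m_2 = (0.5319)(-1.7578) = -0.9350.

-0.935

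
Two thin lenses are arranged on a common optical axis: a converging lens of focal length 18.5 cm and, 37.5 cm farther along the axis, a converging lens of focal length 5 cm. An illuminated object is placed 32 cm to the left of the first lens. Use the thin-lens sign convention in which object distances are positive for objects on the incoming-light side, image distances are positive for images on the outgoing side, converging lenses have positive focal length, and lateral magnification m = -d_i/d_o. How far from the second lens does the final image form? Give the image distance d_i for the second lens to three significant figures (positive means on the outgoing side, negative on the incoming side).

Applying the thin-lens equation to the first lens, 1/18.5 = 1/32 + 1/d_i1, which gives d_i1 = 43.852 cm.
Since 43.852 cm > 37.5 cm, the first image lies past the second lens and serves as a virtual object: d_o2 = L - d_i1 = -6.352 cm.
Applying the thin-lens equation again with f_2 = 5 cm and d_o2 = -6.352 cm gives d_i2 = 2.798 cm.

2.80 cm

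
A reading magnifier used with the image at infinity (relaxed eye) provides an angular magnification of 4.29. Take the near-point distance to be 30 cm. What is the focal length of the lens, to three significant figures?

6.99 cm

For the image at infinity, M = D/f.
f = D/M = 30/4.29 = 6.993 cm.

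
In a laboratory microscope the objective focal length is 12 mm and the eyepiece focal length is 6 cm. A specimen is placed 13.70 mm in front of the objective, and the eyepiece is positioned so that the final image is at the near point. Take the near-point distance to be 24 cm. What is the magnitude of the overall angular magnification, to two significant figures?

Convert to cm: f_obj = 12 mm = 1.2 cm; d_o = 13.70 mm = 1.37 cm.
Objective: 1/d_i = 1/f_obj - 1/d_o = 1/1.2 - 1/1.37 = 0.10341 cm^-1, so d_i = 9.671 cm.
m_obj = -d_i/d_o = -9.671/1.37 = -7.059.
Eyepiece angular magnification (image at near point): M_eye = 1 + D/f_e = 1 + 24/6 = 5.000.
Overall M = m_obj x M_eye = (-7.059)(5.000) = -35.29.
|M| = 35.29.

35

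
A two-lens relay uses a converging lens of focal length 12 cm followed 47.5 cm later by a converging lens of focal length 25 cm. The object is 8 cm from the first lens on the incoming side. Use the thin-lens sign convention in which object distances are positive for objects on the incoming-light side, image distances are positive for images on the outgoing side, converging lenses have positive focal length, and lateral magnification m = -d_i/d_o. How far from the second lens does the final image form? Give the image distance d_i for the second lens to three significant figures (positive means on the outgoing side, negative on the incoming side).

Applying the thin-lens equation to the first lens, 1/12 = 1/8 + 1/d_i1, which gives d_i1 = -24.000 cm.
The intermediate image is virtual, 24.000 cm to the left of lens 1, so d_o2 = L - d_i1 = 47.5 - (-24.000) = 71.500 cm.
Applying the thin-lens equation again with f_2 = 25 cm and d_o2 = 71.500 cm gives d_i2 = 38.441 cm.

38.4 cm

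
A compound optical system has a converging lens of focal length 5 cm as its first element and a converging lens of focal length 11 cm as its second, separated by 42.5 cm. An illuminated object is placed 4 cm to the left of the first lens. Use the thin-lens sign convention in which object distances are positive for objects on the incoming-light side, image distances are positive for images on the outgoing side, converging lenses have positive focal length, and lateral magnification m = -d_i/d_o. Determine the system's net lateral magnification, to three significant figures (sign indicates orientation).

-1.07

Lens 1: 1/d_i1 = 1/f_1 - 1/d_o1 = 1/5 - 1/4 = -0.05000 cm^-1, so d_i1 = -20.000 cm.
m_1 = -(-20.000)/4 = 5.0000.
The intermediate image is virtual, 20.000 cm to the left of lens 1, so d_o2 = L - d_i1 = 42.5 - (-20.000) = 62.500 cm.
Lens 2: 1/d_i2 = 1/f_2 - 1/d_o2 = 1/11 - 1/(62.500) = 0.07491 cm^-1, so d_i2 = 13.350 cm.
m_2 = -(13.350)/(62.500) = -0.2136.
The system's lateral magnification is m_1 m_2 = (5.0000)(-0.2136) = -1.0680.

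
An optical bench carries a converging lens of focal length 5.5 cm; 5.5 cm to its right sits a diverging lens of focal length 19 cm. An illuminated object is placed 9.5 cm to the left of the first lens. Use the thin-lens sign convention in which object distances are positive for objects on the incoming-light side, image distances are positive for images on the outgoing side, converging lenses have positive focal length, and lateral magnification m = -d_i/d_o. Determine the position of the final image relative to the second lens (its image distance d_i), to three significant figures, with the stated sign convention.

12.6 cm

First lens: d_i1 = 1/(1/5.5 - 1/9.5) = 13.062 cm.
This image would form 13.062 cm past lens 1, i.e. 7.562 cm beyond lens 2, so it is a virtual object for lens 2: d_o2 = 5.5 - 13.062 = -7.562 cm.
Second lens: d_i2 = 1/(1/(-19) - 1/(-7.562)) = 12.563 cm.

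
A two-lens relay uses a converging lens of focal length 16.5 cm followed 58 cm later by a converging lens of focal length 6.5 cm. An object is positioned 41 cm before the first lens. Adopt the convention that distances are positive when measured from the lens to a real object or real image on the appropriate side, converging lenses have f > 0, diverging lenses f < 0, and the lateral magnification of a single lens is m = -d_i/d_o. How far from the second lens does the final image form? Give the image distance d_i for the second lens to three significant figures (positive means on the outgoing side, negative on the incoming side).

Applying the thin-lens equation to the first lens, 1/16.5 = 1/41 + 1/d_i1, which gives d_i1 = 27.612 cm.
The intermediate image is 27.612 cm to the right of lens 1, so d_o2 = L - d_i1 = 58 - 27.612 = 30.388 cm.
Applying the thin-lens equation again with f_2 = 6.5 cm and d_o2 = 30.388 cm gives d_i2 = 8.269 cm.

8.27 cm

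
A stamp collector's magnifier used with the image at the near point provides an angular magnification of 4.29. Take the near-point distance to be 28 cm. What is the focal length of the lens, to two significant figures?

8.5 cm

For the image at the near point, M = 1 + D/f.
f = D/(M - 1) = 28/(4.29 - 1) = 8.511 cm.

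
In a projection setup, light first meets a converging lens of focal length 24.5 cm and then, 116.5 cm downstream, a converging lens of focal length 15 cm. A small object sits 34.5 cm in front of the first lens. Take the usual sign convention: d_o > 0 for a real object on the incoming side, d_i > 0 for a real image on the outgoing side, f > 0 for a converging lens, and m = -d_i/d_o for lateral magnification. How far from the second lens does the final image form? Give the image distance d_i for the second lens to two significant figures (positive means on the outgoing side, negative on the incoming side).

28 cm

Applying the thin-lens equation to the first lens, 1/24.5 = 1/34.5 + 1/d_i1, which gives d_i1 = 84.525 cm.
That image sits 31.975 cm in front of the second lens, so d_o2 = 31.975 cm.
Applying the thin-lens equation again with f_2 = 15 cm and d_o2 = 31.975 cm gives d_i2 = 28.255 cm.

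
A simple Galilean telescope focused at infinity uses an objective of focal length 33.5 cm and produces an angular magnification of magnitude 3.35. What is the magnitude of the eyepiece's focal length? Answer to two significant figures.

|M| = f_obj/|f_eye|, so |f_eye| = f_obj/|M| = 33.5/3.35 = 10.000 cm.
(The eyepiece is diverging, so its signed focal length is -10.000 cm.)

10 cm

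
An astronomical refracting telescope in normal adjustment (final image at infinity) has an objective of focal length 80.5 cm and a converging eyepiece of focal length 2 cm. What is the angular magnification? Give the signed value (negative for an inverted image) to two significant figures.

-40

M = -f_obj/f_eye = -80.5/(2) = -40.250.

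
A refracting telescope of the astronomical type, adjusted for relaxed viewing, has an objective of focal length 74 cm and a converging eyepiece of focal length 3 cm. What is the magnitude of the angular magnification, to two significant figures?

25

|M| = f_obj/|f_eye| = 74/3 = 24.667.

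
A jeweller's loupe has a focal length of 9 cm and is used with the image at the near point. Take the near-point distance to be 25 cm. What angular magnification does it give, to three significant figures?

M = 1 + D/f = 1 + 25/9 = 3.778.

3.78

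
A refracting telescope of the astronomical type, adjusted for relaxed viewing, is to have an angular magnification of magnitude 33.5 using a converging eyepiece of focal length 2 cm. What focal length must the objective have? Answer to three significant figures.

|M| = f_obj/|f_eye|, so f_obj = |M| x |f_eye| = 33.5 x 2 = 67.000 cm.

67.0 cm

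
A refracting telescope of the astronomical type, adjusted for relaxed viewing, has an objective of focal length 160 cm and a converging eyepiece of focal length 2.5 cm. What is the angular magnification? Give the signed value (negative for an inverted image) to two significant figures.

M = -f_obj/f_eye = -160/(2.5) = -64.000.

-64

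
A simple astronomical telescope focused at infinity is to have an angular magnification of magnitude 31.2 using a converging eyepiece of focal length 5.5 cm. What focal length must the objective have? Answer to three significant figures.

172 cm

|M| = f_obj/|f_eye|, so f_obj = |M| x |f_eye| = 31.2 x 5.5 = 171.600 cm.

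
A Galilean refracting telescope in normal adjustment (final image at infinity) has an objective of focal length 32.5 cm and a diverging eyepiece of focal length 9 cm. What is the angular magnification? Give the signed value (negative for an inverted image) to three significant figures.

3.61

M = -f_obj/f_eye = -32.5/(-9) = 3.611.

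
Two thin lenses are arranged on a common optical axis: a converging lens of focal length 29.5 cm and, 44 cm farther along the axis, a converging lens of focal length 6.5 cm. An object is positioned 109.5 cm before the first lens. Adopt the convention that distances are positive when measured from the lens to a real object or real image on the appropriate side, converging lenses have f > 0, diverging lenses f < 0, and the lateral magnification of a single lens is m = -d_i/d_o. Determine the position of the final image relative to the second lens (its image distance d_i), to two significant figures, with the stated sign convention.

-8.2 cm

Applying the thin-lens equation to the first lens, 1/29.5 = 1/109.5 + 1/d_i1, which gives d_i1 = 40.378 cm.
Object distance for lens 2: d_o2 = 44 - 40.378 = 3.622 cm.
Applying the thin-lens equation again with f_2 = 6.5 cm and d_o2 = 3.622 cm gives d_i2 = -8.180 cm.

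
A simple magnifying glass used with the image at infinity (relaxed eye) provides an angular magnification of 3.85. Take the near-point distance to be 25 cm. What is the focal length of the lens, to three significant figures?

For the image at infinity, M = D/f.
f = D/M = 25/3.85 = 6.494 cm.

6.49 cm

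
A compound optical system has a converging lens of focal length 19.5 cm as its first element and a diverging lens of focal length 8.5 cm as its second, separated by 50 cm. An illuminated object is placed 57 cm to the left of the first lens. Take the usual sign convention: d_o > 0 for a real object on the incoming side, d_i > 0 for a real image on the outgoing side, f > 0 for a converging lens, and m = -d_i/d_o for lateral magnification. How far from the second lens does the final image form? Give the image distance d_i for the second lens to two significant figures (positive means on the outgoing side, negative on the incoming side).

Applying the thin-lens equation to the first lens, 1/19.5 = 1/57 + 1/d_i1, which gives d_i1 = 29.640 cm.
That image sits 20.360 cm in front of the second lens, so d_o2 = 20.360 cm.
Applying the thin-lens equation again with f_2 = -8.5 cm and d_o2 = 20.360 cm gives d_i2 = -5.997 cm.

-6.0 cm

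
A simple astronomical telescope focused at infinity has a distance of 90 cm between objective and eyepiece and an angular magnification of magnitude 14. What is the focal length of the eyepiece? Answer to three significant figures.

6.00 cm

In normal adjustment the tube length equals f_obj + f_eye and |M| = f_obj/f_eye.
So f_obj = 14 f_eye and 14 f_eye + f_eye = 90 cm, giving f_eye = 90/15 = 6.000 cm and f_obj = 84.000 cm.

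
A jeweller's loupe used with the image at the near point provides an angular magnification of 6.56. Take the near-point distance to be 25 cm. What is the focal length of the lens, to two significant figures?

For the image at the near point, M = 1 + D/f.
f = D/(M - 1) = 25/(6.56 - 1) = 4.496 cm.

4.5 cm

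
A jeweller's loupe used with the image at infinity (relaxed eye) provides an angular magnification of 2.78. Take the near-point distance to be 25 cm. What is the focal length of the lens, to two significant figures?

For the image at infinity, M = D/f.
f = D/M = 25/2.78 = 8.993 cm.

9.0 cm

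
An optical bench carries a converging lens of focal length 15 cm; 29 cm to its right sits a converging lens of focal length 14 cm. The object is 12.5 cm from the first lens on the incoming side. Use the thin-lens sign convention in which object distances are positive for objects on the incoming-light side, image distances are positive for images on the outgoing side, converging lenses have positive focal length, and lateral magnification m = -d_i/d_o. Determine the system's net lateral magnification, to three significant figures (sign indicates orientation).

-0.933

Lens 1: 1/d_i1 = 1/f_1 - 1/d_o1 = 1/15 - 1/12.5 = -0.01333 cm^-1, so d_i1 = -75.000 cm.
m_1 = -(-75.000)/12.5 = 6.0000.
With d_i1 < 0 the first image is virtual and lies on the object side; the object distance for lens 2 is d_o2 = 29 - (-75.000) = 104.000 cm.
Lens 2: 1/d_i2 = 1/f_2 - 1/d_o2 = 1/14 - 1/(104.000) = 0.06181 cm^-1, so d_i2 = 16.178 cm.
m_2 = -(16.178)/(104.000) = -0.1556.
The system's lateral magnification is m_1 m_2 = (6.0000)(-0.1556) = -0.9333.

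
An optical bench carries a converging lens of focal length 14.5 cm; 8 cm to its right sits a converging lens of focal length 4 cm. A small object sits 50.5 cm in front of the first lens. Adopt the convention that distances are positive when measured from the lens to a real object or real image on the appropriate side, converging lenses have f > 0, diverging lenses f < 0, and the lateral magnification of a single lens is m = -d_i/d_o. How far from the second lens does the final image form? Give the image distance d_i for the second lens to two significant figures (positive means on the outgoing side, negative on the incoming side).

Applying the thin-lens equation to the first lens, 1/14.5 = 1/50.5 + 1/d_i1, which gives d_i1 = 20.340 cm.
Since 20.340 cm > 8 cm, the first image lies past the second lens and serves as a virtual object: d_o2 = L - d_i1 = -12.340 cm.
Applying the thin-lens equation again with f_2 = 4 cm and d_o2 = -12.340 cm gives d_i2 = 3.021 cm.

3.0 cm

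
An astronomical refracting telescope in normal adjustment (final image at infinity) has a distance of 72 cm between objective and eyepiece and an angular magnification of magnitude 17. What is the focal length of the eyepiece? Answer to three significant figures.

In normal adjustment the tube length equals f_obj + f_eye and |M| = f_obj/f_eye.
So f_obj = 17 f_eye and 17 f_eye + f_eye = 72 cm, giving f_eye = 72/18 = 4.000 cm and f_obj = 68.000 cm.

4.00 cm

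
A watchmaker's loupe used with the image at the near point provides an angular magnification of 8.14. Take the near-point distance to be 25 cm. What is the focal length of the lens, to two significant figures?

3.5 cm

For the image at the near point, M = 1 + D/f.
f = D/(M - 1) = 25/(8.14 - 1) = 3.501 cm.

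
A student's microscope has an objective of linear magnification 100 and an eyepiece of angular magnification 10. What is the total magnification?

1000

The overall magnification of a compound microscope is the product of the objective and eyepiece magnifications:
M = M_obj x M_eye = 100 x 10 = 1000.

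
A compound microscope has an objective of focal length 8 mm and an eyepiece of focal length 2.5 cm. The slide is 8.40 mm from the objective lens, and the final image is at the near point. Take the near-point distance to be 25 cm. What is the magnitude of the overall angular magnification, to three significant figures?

Convert to cm: f_obj = 8 mm = 0.8 cm; d_o = 8.40 mm = 0.84 cm.
Objective: 1/d_i = 1/f_obj - 1/d_o = 1/0.8 - 1/0.84 = 0.05952 cm^-1, so d_i = 16.800 cm.
m_obj = -d_i/d_o = -16.800/0.84 = -20.000.
Eyepiece angular magnification (image at near point): M_eye = 1 + D/f_e = 1 + 25/2.5 = 11.000.
Overall M = m_obj x M_eye = (-20.000)(11.000) = -220.00.
|M| = 220.00.

220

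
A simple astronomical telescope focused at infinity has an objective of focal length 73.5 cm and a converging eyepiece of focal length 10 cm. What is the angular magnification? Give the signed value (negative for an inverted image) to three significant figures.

M = -f_obj/f_eye = -73.5/(10) = -7.350.

-7.35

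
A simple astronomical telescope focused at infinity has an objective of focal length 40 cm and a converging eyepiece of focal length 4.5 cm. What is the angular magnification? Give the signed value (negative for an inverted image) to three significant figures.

-8.89

M = -f_obj/f_eye = -40/(4.5) = -8.889.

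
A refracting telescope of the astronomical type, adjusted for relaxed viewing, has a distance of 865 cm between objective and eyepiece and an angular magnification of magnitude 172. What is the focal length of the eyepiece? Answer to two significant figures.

5.0 cm

In normal adjustment the tube length equals f_obj + f_eye and |M| = f_obj/f_eye.
So f_obj = 172 f_eye and 172 f_eye + f_eye = 865 cm, giving f_eye = 865/173 = 5.000 cm and f_obj = 860.000 cm.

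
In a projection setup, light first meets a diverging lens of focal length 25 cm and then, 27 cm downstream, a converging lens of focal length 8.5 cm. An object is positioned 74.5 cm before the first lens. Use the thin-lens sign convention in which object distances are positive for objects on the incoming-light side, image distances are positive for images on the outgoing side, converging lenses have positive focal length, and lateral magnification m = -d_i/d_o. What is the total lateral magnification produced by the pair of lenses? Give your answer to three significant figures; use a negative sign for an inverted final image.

Applying the thin-lens equation to the first lens, 1/(-25) = 1/74.5 + 1/d_i1, which gives d_i1 = -18.719 cm.
Its lateral magnification is m_1 = -d_i1/d_o1 = -(-18.719)/74.5 = 0.2513.
The intermediate image is virtual, 18.719 cm to the left of lens 1, so d_o2 = L - d_i1 = 27 - (-18.719) = 45.719 cm.
Applying the thin-lens equation again with f_2 = 8.5 cm and d_o2 = 45.719 cm gives d_i2 = 10.441 cm.
m_2 = -(10.441)/(45.719) = -0.2284.
Overall magnification: m = m_1 m_2 = -0.0574.

-0.0574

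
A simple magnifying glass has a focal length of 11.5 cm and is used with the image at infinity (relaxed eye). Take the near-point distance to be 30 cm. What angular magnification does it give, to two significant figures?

M = D/f = 30/11.5 = 2.609.

2.6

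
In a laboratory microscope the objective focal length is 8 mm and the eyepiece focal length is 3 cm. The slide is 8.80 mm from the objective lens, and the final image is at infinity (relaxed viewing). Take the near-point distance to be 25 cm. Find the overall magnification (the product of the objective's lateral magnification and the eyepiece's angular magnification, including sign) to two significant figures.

Convert to cm: f_obj = 8 mm = 0.8 cm; d_o = 8.80 mm = 0.88 cm.
Objective: 1/d_i = 1/f_obj - 1/d_o = 1/0.8 - 1/0.88 = 0.11364 cm^-1, so d_i = 8.800 cm.
m_obj = -d_i/d_o = -8.800/0.88 = -10.000.
Eyepiece angular magnification (image at infinity): M_eye = D/f_e = 25/3 = 8.333.
Overall M = m_obj x M_eye = (-10.000)(8.333) = -83.33.

-83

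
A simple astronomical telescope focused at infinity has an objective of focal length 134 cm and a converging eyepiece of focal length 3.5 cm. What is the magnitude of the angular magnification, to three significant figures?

|M| = f_obj/|f_eye| = 134/3.5 = 38.286.

38.3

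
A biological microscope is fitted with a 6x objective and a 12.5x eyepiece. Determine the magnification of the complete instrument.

75

The overall magnification of a compound microscope is the product of the objective and eyepiece magnifications:
M = M_obj x M_eye = 6 x 12.5 = 75.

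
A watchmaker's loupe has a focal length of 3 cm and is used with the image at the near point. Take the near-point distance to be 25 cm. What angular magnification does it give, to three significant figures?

9.33

M = 1 + D/f = 1 + 25/3 = 9.333.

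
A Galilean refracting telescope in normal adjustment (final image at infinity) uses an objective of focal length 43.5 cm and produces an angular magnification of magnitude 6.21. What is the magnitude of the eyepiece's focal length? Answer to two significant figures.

|M| = f_obj/|f_eye|, so |f_eye| = f_obj/|M| = 43.5/6.21 = 7.005 cm.
(The eyepiece is diverging, so its signed focal length is -7.005 cm.)

7.0 cm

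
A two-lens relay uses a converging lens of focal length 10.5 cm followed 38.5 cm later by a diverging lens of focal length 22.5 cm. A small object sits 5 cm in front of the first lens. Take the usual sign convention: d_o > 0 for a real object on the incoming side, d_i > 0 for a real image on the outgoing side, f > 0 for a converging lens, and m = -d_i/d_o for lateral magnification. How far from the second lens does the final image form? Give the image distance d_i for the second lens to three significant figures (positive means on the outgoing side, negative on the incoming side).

-15.3 cm

Applying the thin-lens equation to the first lens, 1/10.5 = 1/5 + 1/d_i1, which gives d_i1 = -9.545 cm.
The intermediate image is virtual, 9.545 cm to the left of lens 1, so d_o2 = L - d_i1 = 38.5 - (-9.545) = 48.045 cm.
Applying the thin-lens equation again with f_2 = -22.5 cm and d_o2 = 48.045 cm gives d_i2 = -15.324 cm.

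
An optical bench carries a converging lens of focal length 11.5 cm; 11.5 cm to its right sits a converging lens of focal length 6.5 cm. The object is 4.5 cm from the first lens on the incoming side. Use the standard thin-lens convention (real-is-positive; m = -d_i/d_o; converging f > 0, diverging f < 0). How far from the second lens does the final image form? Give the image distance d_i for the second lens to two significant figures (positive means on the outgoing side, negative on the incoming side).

First lens: d_i1 = 1/(1/11.5 - 1/4.5) = -7.393 cm.
The intermediate image is virtual, 7.393 cm to the left of lens 1, so d_o2 = L - d_i1 = 11.5 - (-7.393) = 18.893 cm.
Second lens: d_i2 = 1/(1/6.5 - 1/(18.893)) = 9.909 cm.

9.9 cm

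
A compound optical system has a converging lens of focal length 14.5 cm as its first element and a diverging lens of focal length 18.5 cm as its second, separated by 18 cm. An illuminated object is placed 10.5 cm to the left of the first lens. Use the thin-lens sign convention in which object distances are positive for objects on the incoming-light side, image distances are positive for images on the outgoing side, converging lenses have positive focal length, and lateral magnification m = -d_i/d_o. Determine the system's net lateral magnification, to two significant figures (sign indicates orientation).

0.90

First lens: d_i1 = 1/(1/14.5 - 1/10.5) = -38.063 cm.
m_1 = -(-38.063)/10.5 = 3.6250.
The intermediate image is virtual, 38.063 cm to the left of lens 1, so d_o2 = L - d_i1 = 18 - (-38.063) = 56.063 cm.
Second lens: d_i2 = 1/(1/(-18.5) - 1/(56.063)) = -13.910 cm.
m_2 = -(-13.910)/(56.063) = 0.2481.
The system's lateral magnification is m_1 m_2 = (3.6250)(0.2481) = 0.8994.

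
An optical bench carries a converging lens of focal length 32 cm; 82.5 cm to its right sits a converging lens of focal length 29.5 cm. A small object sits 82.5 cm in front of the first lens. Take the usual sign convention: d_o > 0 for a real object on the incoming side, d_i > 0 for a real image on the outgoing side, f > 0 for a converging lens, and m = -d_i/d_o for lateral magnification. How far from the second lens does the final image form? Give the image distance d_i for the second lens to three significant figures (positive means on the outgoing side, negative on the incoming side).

Lens 1: 1/d_i1 = 1/f_1 - 1/d_o1 = 1/32 - 1/82.5 = 0.01913 cm^-1, so d_i1 = 52.277 cm.
Object distance for lens 2: d_o2 = 82.5 - 52.277 = 30.223 cm.
Lens 2: 1/d_i2 = 1/f_2 - 1/d_o2 = 1/29.5 - 1/(30.223) = 0.00081 cm^-1, so d_i2 = 1233.545 cm.

1230 cm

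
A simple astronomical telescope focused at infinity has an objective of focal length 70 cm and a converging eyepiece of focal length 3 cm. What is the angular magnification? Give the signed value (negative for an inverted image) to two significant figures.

M = -f_obj/f_eye = -70/(3) = -23.333.

-23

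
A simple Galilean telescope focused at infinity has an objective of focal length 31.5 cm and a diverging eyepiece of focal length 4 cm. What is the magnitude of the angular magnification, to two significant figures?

|M| = f_obj/|f_eye| = 31.5/4 = 7.875.

7.9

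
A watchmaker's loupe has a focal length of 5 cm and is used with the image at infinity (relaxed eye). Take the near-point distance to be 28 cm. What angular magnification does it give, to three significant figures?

5.60

M = D/f = 28/5 = 5.600.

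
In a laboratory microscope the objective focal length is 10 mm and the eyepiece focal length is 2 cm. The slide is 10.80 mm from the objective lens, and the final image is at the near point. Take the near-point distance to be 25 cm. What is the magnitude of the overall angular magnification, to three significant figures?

169

Convert to cm: f_obj = 10 mm = 1 cm; d_o = 10.80 mm = 1.08 cm.
Objective: 1/d_i = 1/f_obj - 1/d_o = 1/1 - 1/1.08 = 0.07407 cm^-1, so d_i = 13.500 cm.
m_obj = -d_i/d_o = -13.500/1.08 = -12.500.
Eyepiece angular magnification (image at near point): M_eye = 1 + D/f_e = 1 + 25/2 = 13.500.
Overall M = m_obj x M_eye = (-12.500)(13.500) = -168.75.
|M| = 168.75.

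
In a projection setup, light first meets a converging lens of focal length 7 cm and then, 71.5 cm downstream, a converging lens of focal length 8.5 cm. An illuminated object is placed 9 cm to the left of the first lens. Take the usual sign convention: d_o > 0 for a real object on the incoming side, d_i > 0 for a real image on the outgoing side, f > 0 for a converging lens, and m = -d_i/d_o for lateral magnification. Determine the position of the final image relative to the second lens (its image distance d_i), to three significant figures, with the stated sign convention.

Lens 1: 1/d_i1 = 1/f_1 - 1/d_o1 = 1/7 - 1/9 = 0.03175 cm^-1, so d_i1 = 31.500 cm.
The intermediate image is 31.500 cm to the right of lens 1, so d_o2 = L - d_i1 = 71.5 - 31.500 = 40.000 cm.
Lens 2: 1/d_i2 = 1/f_2 - 1/d_o2 = 1/8.5 - 1/(40.000) = 0.09265 cm^-1, so d_i2 = 10.794 cm.

10.8 cm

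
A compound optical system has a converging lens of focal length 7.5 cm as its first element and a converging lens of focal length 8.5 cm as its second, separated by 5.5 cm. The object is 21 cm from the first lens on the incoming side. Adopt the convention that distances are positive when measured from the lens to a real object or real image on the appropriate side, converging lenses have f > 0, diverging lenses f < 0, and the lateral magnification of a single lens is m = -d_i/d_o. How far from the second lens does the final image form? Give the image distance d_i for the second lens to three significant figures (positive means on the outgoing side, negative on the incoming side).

First lens: d_i1 = 1/(1/7.5 - 1/21) = 11.667 cm.
Since 11.667 cm > 5.5 cm, the first image lies past the second lens and serves as a virtual object: d_o2 = L - d_i1 = -6.167 cm.
Second lens: d_i2 = 1/(1/8.5 - 1/(-6.167)) = 3.574 cm.

3.57 cm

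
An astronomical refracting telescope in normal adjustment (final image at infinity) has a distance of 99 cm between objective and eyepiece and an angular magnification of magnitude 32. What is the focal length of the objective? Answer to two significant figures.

96 cm

In normal adjustment the tube length equals f_obj + f_eye and |M| = f_obj/f_eye.
So f_obj = 32 f_eye and 32 f_eye + f_eye = 99 cm, giving f_eye = 99/33 = 3.000 cm and f_obj = 96.000 cm.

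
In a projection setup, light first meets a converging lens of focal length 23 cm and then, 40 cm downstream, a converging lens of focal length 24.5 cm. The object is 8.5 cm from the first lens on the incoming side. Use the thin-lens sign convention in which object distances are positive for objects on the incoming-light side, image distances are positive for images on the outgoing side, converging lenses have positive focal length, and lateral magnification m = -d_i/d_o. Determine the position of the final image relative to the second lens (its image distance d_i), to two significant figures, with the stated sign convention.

45 cm

First lens: d_i1 = 1/(1/23 - 1/8.5) = -13.483 cm.
The intermediate image is virtual, 13.483 cm to the left of lens 1, so d_o2 = L - d_i1 = 40 - (-13.483) = 53.483 cm.
Second lens: d_i2 = 1/(1/24.5 - 1/(53.483)) = 45.211 cm.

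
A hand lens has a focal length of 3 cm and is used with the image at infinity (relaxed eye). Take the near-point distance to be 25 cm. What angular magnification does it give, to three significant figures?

8.33

M = D/f = 25/3 = 8.333.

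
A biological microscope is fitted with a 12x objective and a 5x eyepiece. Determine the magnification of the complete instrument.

60

The overall magnification of a compound microscope is the product of the objective and eyepiece magnifications:
M = M_obj x M_eye = 12 x 5 = 60.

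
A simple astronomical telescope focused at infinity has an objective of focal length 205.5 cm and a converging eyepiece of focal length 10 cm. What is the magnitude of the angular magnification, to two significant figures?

21

|M| = f_obj/|f_eye| = 205.5/10 = 20.550.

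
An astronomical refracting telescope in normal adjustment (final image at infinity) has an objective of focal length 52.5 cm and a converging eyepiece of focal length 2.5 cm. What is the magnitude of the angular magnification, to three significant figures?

21.0

|M| = f_obj/|f_eye| = 52.5/2.5 = 21.000.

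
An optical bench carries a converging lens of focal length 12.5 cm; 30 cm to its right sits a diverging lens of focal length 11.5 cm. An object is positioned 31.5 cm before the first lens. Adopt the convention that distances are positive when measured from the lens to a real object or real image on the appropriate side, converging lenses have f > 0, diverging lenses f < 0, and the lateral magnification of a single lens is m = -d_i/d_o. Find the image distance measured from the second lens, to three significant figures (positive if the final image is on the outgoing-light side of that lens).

-5.13 cm

Lens 1: 1/d_i1 = 1/f_1 - 1/d_o1 = 1/12.5 - 1/31.5 = 0.04825 cm^-1, so d_i1 = 20.724 cm.
Object distance for lens 2: d_o2 = 30 - 20.724 = 9.276 cm.
Lens 2: 1/d_i2 = 1/f_2 - 1/d_o2 = 1/(-11.5) - 1/(9.276) = -0.19476 cm^-1, so d_i2 = -5.135 cm.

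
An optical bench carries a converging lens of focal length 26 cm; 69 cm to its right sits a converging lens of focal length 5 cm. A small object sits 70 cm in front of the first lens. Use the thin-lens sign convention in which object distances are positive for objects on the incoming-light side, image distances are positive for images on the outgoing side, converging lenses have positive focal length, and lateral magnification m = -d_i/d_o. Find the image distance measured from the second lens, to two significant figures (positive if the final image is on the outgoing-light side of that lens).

6.1 cm

First lens: d_i1 = 1/(1/26 - 1/70) = 41.364 cm.
The intermediate image is 41.364 cm to the right of lens 1, so d_o2 = L - d_i1 = 69 - 41.364 = 27.636 cm.
Second lens: d_i2 = 1/(1/5 - 1/(27.636)) = 6.104 cm.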